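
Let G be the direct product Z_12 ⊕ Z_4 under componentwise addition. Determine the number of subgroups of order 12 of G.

7

|G| = 48 and 12 | 48, so subgroups of order 12 are possible by Lagrange.
The subgroups of order 12 are: {(0,0), (0,1), (0,2), (0,3), (4,0), (4,1), (4,2), (4,3), (8,0), (8,1), (8,2), (8,3)}; {(0,0), (0,2), (2,0), (2,2), (4,0), (4,2), (6,0), (6,2), (8,0), (8,2), (10,0), (10,2)}; {(0,0), (0,2), (2,1), (2,3), (4,0), (4,2), (6,1), (6,3), (8,0), (8,2), (10,1), (10,3)}; {(0,0), (1,0), (2,0), (3,0), (4,0), (5,0), (6,0), (7,0), (8,0), (9,0), (10,0), (11,0)}; … (7 in all).
So G has 7 subgroups of order 12.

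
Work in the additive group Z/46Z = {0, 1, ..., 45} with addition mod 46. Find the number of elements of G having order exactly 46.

22

In a cyclic group of order 46, the number of elements of order d (for d | 46) is φ(d).
φ(46) = 22.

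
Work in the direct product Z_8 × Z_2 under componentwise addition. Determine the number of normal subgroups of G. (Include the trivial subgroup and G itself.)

11

G is abelian, so every subgroup is normal.
G has 11 subgroups in total, hence 11 normal subgroups.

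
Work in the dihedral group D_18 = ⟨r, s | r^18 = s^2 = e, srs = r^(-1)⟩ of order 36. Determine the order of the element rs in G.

2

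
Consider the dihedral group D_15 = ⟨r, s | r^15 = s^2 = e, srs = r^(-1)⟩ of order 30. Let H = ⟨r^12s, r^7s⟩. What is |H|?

|⟨r^12s⟩| = 2 and |⟨r^7s⟩| = 2, so |H| is a multiple of lcm(2, 2) = 2 and divides |G| = 30.
Closing under the operation: H = {e, r^5, r^10, r^2s, r^7s, r^12s}, so |H| = 6.

6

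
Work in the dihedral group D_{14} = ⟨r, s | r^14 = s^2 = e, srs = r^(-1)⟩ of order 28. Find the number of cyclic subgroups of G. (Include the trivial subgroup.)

A cyclic subgroup of order d is generated by each of its φ(d) elements of order d, so the cyclic subgroups of order d number (#elements of order d)/φ(d).
Cyclic subgroups by order — order 1: 1; order 2: 15; order 7: 1; order 14: 1.
Total: 18.

18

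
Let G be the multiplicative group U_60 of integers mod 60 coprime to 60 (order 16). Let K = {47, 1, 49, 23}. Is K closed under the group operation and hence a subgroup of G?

|K| = 4 divides |G| = 16, consistent with Lagrange.
K contains the identity, every element's inverse is in K, and K is closed under ·: it is a subgroup.
In fact K = ⟨47⟩.

Yes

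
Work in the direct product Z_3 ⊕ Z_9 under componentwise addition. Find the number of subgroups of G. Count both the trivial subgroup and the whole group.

10

|G| = 27, so by Lagrange every subgroup order divides 27. Divisors: 1, 3, 9, 27.
Subgroups by order — order 1: 1; order 3: 4; order 9: 4; order 27: 1.
Total: 1 + 4 + 4 + 1 = 10.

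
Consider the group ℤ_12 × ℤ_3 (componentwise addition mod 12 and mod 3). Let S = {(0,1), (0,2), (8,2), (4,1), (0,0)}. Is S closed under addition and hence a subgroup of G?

No

|S| = 5 does not divide |G| = 36, so by Lagrange S is not a subgroup.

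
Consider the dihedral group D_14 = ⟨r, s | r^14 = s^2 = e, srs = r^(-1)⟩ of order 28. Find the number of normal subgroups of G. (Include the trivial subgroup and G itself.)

G has 28 subgroups. Checking conjugation-invariance by order — order 1: 1/1 normal; order 2: 1/15 normal; order 4: 0/7 normal; order 7: 1/1 normal; order 14: 3/3 normal; order 28: 1/1 normal.
Total normal subgroups: 7.

7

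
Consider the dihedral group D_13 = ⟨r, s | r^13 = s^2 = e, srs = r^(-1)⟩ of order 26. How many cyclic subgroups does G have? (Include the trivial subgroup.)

15

Group the elements of G by the cyclic subgroup they generate; each cyclic subgroup of order d accounts for φ(d) elements.
Cyclic subgroups by order — order 1: 1; order 2: 13; order 13: 1.
Total: 15.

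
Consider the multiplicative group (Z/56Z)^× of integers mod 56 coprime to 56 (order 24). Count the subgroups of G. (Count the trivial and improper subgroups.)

|G| = 24, so by Lagrange every subgroup order divides 24. Divisors: 1, 2, 3, 4, 6, 8, 12, 24.
Subgroups by order — order 1: 1; order 2: 7; order 3: 1; order 4: 7; order 6: 7; order 8: 1; order 12: 7; order 24: 1.
Total: 1 + 7 + 1 + 7 + 7 + 1 + 7 + 1 = 32.

32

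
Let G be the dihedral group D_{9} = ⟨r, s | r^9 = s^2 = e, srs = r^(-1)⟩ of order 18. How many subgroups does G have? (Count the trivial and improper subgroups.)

|G| = 18, so by Lagrange every subgroup order divides 18. Divisors: 1, 2, 3, 6, 9, 18.
Subgroups by order — order 1: 1; order 2: 9; order 3: 1; order 6: 3; order 9: 1; order 18: 1.
Total: 1 + 9 + 1 + 3 + 1 + 1 = 16.

16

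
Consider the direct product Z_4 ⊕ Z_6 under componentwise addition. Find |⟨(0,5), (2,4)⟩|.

12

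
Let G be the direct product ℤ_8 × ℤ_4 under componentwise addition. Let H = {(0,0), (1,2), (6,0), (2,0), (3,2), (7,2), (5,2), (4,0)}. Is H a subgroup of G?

Yes

|H| = 8 divides |G| = 32, consistent with Lagrange.
H contains the identity, every element's inverse is in H, and H is closed under +: it is a subgroup.
In fact H = ⟨(1,2)⟩.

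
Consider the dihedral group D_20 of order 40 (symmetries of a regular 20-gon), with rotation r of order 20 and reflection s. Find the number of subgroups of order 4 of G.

11

|G| = 40 and 4 | 40, so subgroups of order 4 are possible by Lagrange.
The subgroups of order 4 are: {e, r^10, s, r^10s}; {e, r^10, rs, r^11s}; {e, r^10, r^2s, r^12s}; {e, r^10, r^3s, r^13s}; … (11 in all).
So G has 11 subgroups of order 4.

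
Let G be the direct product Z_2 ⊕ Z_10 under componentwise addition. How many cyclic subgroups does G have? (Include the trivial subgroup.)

A cyclic subgroup of order d is generated by each of its φ(d) elements of order d, so the cyclic subgroups of order d number (#elements of order d)/φ(d).
Cyclic subgroups by order — order 1: 1; order 2: 3; order 5: 1; order 10: 3.
Total: 8.

8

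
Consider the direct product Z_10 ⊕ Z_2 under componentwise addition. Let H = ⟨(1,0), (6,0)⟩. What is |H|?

10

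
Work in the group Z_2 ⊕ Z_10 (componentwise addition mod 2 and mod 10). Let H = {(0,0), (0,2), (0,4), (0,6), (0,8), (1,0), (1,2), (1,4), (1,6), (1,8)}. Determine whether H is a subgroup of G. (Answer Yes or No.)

|H| = 10 divides |G| = 20, consistent with Lagrange.
H contains the identity, every element's inverse is in H, and H is closed under +: it is a subgroup.
In fact H = ⟨(1,2)⟩.

Yes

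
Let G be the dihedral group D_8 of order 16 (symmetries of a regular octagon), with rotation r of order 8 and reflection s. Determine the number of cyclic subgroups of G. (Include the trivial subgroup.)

12

Group the elements of G by the cyclic subgroup they generate; each cyclic subgroup of order d accounts for φ(d) elements.
Cyclic subgroups by order — order 1: 1; order 2: 9; order 4: 1; order 8: 1.
Total: 12.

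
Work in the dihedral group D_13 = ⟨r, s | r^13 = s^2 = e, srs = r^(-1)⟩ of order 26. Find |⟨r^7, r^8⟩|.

|⟨r^7⟩| = 13 and |⟨r^8⟩| = 13, so |H| is a multiple of lcm(13, 13) = 13 and divides |G| = 26.
Closing under the operation: H = {e, r, r^2, r^3, r^4, r^5, r^6, r^7, r^8, r^9, r^10, r^11, r^12}, so |H| = 13.

13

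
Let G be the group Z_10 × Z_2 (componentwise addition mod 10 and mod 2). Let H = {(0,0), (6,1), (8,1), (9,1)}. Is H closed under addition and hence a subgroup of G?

No

(6,1) ∈ H but its inverse (4,1) ∉ H, so H is not a subgroup.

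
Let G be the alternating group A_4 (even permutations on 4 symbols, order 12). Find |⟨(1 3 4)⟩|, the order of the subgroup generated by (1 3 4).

3

Computing powers of (1 3 4): the smallest k with ((1 3 4))^k = e is k = 3.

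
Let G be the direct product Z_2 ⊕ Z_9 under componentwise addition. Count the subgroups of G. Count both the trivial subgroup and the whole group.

|G| = 18, so by Lagrange every subgroup order divides 18. Divisors: 1, 2, 3, 6, 9, 18.
Subgroups by order — order 1: 1; order 2: 1; order 3: 1; order 6: 1; order 9: 1; order 18: 1.
Total: 1 + 1 + 1 + 1 + 1 + 1 = 6.

6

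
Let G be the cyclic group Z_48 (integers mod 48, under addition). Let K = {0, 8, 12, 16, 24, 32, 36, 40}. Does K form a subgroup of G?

No

Closure fails: 32 + 36 = 20 ∉ K. So K is not a subgroup.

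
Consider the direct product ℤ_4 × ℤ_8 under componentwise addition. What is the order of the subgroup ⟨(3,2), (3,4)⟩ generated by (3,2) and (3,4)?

|⟨(3,2)⟩| = 4 and |⟨(3,4)⟩| = 4, so |H| is a multiple of lcm(4, 4) = 4 and divides |G| = 32.
Closing under the operation: H = {(0,0), (0,2), (0,4), (0,6), (1,0), (1,2), (1,4), (1,6), (2,0), (2,2), (2,4), (2,6), (3,0), (3,2), (3,4), (3,6)}, so |H| = 16.

16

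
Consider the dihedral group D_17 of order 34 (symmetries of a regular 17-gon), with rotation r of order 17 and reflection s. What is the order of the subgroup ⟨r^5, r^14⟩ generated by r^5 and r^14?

17

|⟨r^5⟩| = 17 and |⟨r^14⟩| = 17, so |H| is a multiple of lcm(17, 17) = 17 and divides |G| = 34.
Closing under the operation: H = {e, r, r^2, r^3, r^4, r^5, r^6, r^7, r^8, r^9, r^10, r^11, r^12, r^13, r^14, r^15, r^16}, so |H| = 17.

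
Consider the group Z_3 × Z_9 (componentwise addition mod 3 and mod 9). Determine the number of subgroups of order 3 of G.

4

|G| = 27 and 3 | 27, so subgroups of order 3 are possible by Lagrange.
The subgroups of order 3 are: {(0,0), (0,3), (0,6)}; {(0,0), (1,0), (2,0)}; {(0,0), (1,3), (2,6)}; {(0,0), (1,6), (2,3)}.
So G has 4 subgroups of order 3.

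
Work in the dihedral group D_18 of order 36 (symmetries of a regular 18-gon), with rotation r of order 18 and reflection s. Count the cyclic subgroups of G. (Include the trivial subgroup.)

24

Each element a generates a cyclic subgroup ⟨a⟩; distinct elements may generate the same one (a cyclic group of order d has φ(d) generators).
Cyclic subgroups by order — order 1: 1; order 2: 19; order 3: 1; order 6: 1; order 9: 1; order 18: 1.
Total: 24.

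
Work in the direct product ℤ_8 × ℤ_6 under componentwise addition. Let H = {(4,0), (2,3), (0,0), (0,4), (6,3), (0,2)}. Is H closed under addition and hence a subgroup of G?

No

Closure fails: (2,3) + (0,2) = (2,5) ∉ H. So H is not a subgroup.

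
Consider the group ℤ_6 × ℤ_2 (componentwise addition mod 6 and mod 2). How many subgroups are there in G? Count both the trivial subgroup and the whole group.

10

|G| = 12, so by Lagrange every subgroup order divides 12. Divisors: 1, 2, 3, 4, 6, 12.
Subgroups by order — order 1: 1; order 2: 3; order 3: 1; order 4: 1; order 6: 3; order 12: 1.
Total: 1 + 3 + 1 + 1 + 3 + 1 = 10.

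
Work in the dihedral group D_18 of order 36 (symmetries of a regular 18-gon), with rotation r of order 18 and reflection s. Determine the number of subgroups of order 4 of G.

|G| = 36 and 4 | 36, so subgroups of order 4 are possible by Lagrange.
The subgroups of order 4 are: {e, r^9, rs, r^10s}; {e, r^9, r^2s, r^11s}; {e, r^9, r^3s, r^12s}; {e, r^9, r^4s, r^13s}; … (9 in all).
So G has 9 subgroups of order 4.

9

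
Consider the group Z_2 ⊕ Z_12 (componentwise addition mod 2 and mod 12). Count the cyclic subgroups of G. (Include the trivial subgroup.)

A cyclic subgroup of order d is generated by each of its φ(d) elements of order d, so the cyclic subgroups of order d number (#elements of order d)/φ(d).
Cyclic subgroups by order — order 1: 1; order 2: 3; order 3: 1; order 4: 2; order 6: 3; order 12: 2.
Total: 12.

12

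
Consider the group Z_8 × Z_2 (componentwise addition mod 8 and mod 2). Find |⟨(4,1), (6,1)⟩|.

|⟨(4,1)⟩| = 2 and |⟨(6,1)⟩| = 4, so |H| is a multiple of lcm(2, 4) = 4 and divides |G| = 16.
Closing under the operation: H = {(0,0), (0,1), (2,0), (2,1), (4,0), (4,1), (6,0), (6,1)}, so |H| = 8.

8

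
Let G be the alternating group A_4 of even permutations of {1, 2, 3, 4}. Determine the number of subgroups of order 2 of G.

|G| = 12 and 2 | 12, so subgroups of order 2 are possible by Lagrange.
The subgroups of order 2 are: {e, (1 2)(3 4)}; {e, (1 3)(2 4)}; {e, (1 4)(2 3)}.
So G has 3 subgroups of order 2.

3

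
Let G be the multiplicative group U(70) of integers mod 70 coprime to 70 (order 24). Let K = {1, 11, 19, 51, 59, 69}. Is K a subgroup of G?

Yes

|K| = 6 divides |G| = 24, consistent with Lagrange.
K contains the identity, every element's inverse is in K, and K is closed under ·: it is a subgroup.
In fact K = ⟨19⟩.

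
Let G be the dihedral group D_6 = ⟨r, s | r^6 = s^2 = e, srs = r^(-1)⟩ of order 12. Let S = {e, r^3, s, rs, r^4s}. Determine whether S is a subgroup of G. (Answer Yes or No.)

|S| = 5 does not divide |G| = 12, so by Lagrange S is not a subgroup.

No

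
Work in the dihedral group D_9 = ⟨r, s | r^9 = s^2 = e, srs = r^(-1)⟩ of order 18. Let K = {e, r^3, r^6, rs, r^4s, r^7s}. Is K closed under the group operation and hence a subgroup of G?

Yes

|K| = 6 divides |G| = 18, consistent with Lagrange.
K contains the identity, every element's inverse is in K, and K is closed under ·: it is a subgroup.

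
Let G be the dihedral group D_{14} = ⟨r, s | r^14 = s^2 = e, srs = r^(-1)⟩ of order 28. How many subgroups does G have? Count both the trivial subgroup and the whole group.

28

|G| = 28, so by Lagrange every subgroup order divides 28. Divisors: 1, 2, 4, 7, 14, 28.
Subgroups by order — order 1: 1; order 2: 15; order 4: 7; order 7: 1; order 14: 3; order 28: 1.
Total: 1 + 15 + 7 + 1 + 3 + 1 = 28.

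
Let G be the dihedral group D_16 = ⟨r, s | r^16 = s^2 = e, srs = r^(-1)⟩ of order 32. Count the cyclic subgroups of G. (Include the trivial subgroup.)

Group the elements of G by the cyclic subgroup they generate; each cyclic subgroup of order d accounts for φ(d) elements.
Cyclic subgroups by order — order 1: 1; order 2: 17; order 4: 1; order 8: 1; order 16: 1.
Total: 21.

21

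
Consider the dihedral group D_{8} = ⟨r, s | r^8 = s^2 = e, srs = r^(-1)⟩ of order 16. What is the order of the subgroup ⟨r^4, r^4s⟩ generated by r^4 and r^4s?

|⟨r^4⟩| = 2 and |⟨r^4s⟩| = 2, so |H| is a multiple of lcm(2, 2) = 2 and divides |G| = 16.
Closing under the operation: H = {e, r^4, s, r^4s}, so |H| = 4.

4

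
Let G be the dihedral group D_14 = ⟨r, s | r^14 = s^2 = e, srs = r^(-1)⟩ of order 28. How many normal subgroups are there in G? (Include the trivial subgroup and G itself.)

7

G has 28 subgroups. Checking conjugation-invariance by order — order 1: 1/1 normal; order 2: 1/15 normal; order 4: 0/7 normal; order 7: 1/1 normal; order 14: 3/3 normal; order 28: 1/1 normal.
Total normal subgroups: 7.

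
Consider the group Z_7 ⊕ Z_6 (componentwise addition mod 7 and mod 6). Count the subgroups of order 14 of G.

1

|G| = 42 and 14 | 42, so subgroups of order 14 are possible by Lagrange.
The subgroups of order 14 are: {(0,0), (0,3), (1,0), (1,3), (2,0), (2,3), (3,0), (3,3), (4,0), (4,3), (5,0), (5,3), (6,0), (6,3)}.
So G has 1 subgroup of order 14.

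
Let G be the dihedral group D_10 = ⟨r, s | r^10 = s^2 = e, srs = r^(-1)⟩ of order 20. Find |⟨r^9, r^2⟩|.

|⟨r^9⟩| = 10 and |⟨r^2⟩| = 5, so |H| is a multiple of lcm(10, 5) = 10 and divides |G| = 20.
Closing under the operation: H = {e, r, r^2, r^3, r^4, r^5, r^6, r^7, r^8, r^9}, so |H| = 10.

10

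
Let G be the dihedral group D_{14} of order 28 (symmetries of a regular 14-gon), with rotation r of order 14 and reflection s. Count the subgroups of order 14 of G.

|G| = 28 and 14 | 28, so subgroups of order 14 are possible by Lagrange.
The subgroups of order 14 are: {e, r, r^2, r^3, r^4, r^5, r^6, r^7, r^8, r^9, r^10, r^11, r^12, r^13}; {e, r^2, r^4, r^6, r^8, r^10, r^12, s, r^2s, r^4s, r^6s, r^8s, r^10s, r^12s}; {e, r^2, r^4, r^6, r^8, r^10, r^12, rs, r^3s, r^5s, r^7s, r^9s, r^11s, r^13s}.
So G has 3 subgroups of order 14.

3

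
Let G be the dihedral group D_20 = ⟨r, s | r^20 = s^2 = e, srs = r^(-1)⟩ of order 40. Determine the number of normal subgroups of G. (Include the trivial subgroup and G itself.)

9

G has 48 subgroups. Checking conjugation-invariance by order — order 1: 1/1 normal; order 2: 1/21 normal; order 4: 1/11 normal; order 5: 1/1 normal; order 8: 0/5 normal; order 10: 1/5 normal; order 20: 3/3 normal; order 40: 1/1 normal.
Total normal subgroups: 9.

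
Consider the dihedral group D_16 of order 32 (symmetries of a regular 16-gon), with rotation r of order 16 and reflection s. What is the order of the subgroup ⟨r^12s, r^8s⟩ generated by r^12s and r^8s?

8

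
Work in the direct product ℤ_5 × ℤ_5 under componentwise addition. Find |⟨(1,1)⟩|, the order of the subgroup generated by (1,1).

5

The order of (1,1) in Z_5 × Z_5 is lcm(ord(1) in Z_5, ord(1) in Z_5).
ord(1) = 5 and ord(1) = 5, so |⟨(1,1)⟩| = lcm(5, 5) = 5.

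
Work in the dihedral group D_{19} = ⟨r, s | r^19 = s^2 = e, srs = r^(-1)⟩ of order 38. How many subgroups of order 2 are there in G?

|G| = 38 and 2 | 38, so subgroups of order 2 are possible by Lagrange.
The subgroups of order 2 are: {e, r^10s}; {e, r^11s}; {e, r^12s}; {e, r^13s}; … (19 in all).
So G has 19 subgroups of order 2.

19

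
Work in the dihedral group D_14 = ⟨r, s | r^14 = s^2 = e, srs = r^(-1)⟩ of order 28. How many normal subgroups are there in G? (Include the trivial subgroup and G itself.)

G has 28 subgroups. Checking conjugation-invariance by order — order 1: 1/1 normal; order 2: 1/15 normal; order 4: 0/7 normal; order 7: 1/1 normal; order 14: 3/3 normal; order 28: 1/1 normal.
Total normal subgroups: 7.

7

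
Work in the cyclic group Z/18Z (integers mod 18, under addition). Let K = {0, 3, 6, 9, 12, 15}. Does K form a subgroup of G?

Yes

|K| = 6 divides |G| = 18, consistent with Lagrange.
K contains the identity, every element's inverse is in K, and K is closed under +: it is a subgroup.
In fact K = ⟨3⟩.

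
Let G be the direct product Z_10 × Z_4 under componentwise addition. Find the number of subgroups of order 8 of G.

1

|G| = 40 and 8 | 40, so subgroups of order 8 are possible by Lagrange.
The subgroups of order 8 are: {(0,0), (0,1), (0,2), (0,3), (5,0), (5,1), (5,2), (5,3)}.
So G has 1 subgroup of order 8.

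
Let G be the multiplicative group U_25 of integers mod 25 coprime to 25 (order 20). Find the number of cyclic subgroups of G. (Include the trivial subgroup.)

A cyclic subgroup of order d is generated by each of its φ(d) elements of order d, so the cyclic subgroups of order d number (#elements of order d)/φ(d).
Cyclic subgroups by order — order 1: 1; order 2: 1; order 4: 1; order 5: 1; order 10: 1; order 20: 1.
Total: 6.

6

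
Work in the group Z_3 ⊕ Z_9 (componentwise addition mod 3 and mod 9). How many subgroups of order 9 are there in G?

|G| = 27 and 9 | 27, so subgroups of order 9 are possible by Lagrange.
The subgroups of order 9 are: {(0,0), (0,1), (0,2), (0,3), (0,4), (0,5), (0,6), (0,7), (0,8)}; {(0,0), (0,3), (0,6), (1,0), (1,3), (1,6), (2,0), (2,3), (2,6)}; {(0,0), (0,3), (0,6), (1,1), (1,4), (1,7), (2,2), (2,5), (2,8)}; {(0,0), (0,3), (0,6), (1,2), (1,5), (1,8), (2,1), (2,4), (2,7)}.
So G has 4 subgroups of order 9.

4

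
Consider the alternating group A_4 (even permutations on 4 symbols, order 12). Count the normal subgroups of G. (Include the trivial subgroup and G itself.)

G has 10 subgroups. Checking conjugation-invariance by order — order 1: 1/1 normal; order 2: 0/3 normal; order 3: 0/4 normal; order 4: 1/1 normal; order 12: 1/1 normal.
Total normal subgroups: 3.

3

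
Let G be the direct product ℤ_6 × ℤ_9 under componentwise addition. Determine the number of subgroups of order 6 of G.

4

|G| = 54 and 6 | 54, so subgroups of order 6 are possible by Lagrange.
The subgroups of order 6 are: {(0,0), (0,3), (0,6), (3,0), (3,3), (3,6)}; {(0,0), (1,0), (2,0), (3,0), (4,0), (5,0)}; {(0,0), (1,3), (2,6), (3,0), (4,3), (5,6)}; {(0,0), (1,6), (2,3), (3,0), (4,6), (5,3)}.
So G has 4 subgroups of order 6.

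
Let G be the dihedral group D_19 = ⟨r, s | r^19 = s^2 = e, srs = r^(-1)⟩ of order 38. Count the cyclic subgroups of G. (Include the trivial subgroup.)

Each element a generates a cyclic subgroup ⟨a⟩; distinct elements may generate the same one (a cyclic group of order d has φ(d) generators).
Cyclic subgroups by order — order 1: 1; order 2: 19; order 19: 1.
Total: 21.

21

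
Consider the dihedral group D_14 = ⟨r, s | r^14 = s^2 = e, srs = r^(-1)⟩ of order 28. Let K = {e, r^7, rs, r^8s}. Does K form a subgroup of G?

Yes

|K| = 4 divides |G| = 28, consistent with Lagrange.
K contains the identity, every element's inverse is in K, and K is closed under ·: it is a subgroup.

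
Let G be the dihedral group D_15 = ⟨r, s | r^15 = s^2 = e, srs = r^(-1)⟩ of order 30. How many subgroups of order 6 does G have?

5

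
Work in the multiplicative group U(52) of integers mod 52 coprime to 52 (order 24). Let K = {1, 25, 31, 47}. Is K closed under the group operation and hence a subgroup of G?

Yes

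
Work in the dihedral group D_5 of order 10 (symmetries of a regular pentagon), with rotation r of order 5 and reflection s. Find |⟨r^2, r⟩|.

|⟨r^2⟩| = 5 and |⟨r⟩| = 5, so |H| is a multiple of lcm(5, 5) = 5 and divides |G| = 10.
Closing under the operation: H = {e, r, r^2, r^3, r^4}, so |H| = 5.

5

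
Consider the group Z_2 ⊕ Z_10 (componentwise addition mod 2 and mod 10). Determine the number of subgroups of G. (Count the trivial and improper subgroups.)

|G| = 20, so by Lagrange every subgroup order divides 20. Divisors: 1, 2, 4, 5, 10, 20.
Subgroups by order — order 1: 1; order 2: 3; order 4: 1; order 5: 1; order 10: 3; order 20: 1.
Total: 1 + 3 + 1 + 1 + 3 + 1 = 10.

10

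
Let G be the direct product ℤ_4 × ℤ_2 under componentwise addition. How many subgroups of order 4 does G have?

3

|G| = 8 and 4 | 8, so subgroups of order 4 are possible by Lagrange.
The subgroups of order 4 are: {(0,0), (0,1), (2,0), (2,1)}; {(0,0), (1,0), (2,0), (3,0)}; {(0,0), (1,1), (2,0), (3,1)}.
So G has 3 subgroups of order 4.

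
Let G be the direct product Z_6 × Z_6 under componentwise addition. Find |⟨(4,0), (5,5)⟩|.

18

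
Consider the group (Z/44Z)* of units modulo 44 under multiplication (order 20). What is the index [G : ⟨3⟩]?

2

|⟨3⟩| = 10 and |G| = 20.
By Lagrange, [G : H] = |G|/|H| = 20/10 = 2.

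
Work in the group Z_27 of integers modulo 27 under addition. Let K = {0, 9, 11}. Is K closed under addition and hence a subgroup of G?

No

9 ∈ K but its inverse 18 ∉ K, so K is not a subgroup.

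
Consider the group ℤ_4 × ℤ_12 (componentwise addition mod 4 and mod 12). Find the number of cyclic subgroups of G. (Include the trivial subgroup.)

20

A cyclic subgroup of order d is generated by each of its φ(d) elements of order d, so the cyclic subgroups of order d number (#elements of order d)/φ(d).
Cyclic subgroups by order — order 1: 1; order 2: 3; order 3: 1; order 4: 6; order 6: 3; order 12: 6.
Total: 20.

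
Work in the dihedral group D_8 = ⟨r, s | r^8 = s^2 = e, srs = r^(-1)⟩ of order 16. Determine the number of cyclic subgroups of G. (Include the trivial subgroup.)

12

Each element a generates a cyclic subgroup ⟨a⟩; distinct elements may generate the same one (a cyclic group of order d has φ(d) generators).
Cyclic subgroups by order — order 1: 1; order 2: 9; order 4: 1; order 8: 1.
Total: 12.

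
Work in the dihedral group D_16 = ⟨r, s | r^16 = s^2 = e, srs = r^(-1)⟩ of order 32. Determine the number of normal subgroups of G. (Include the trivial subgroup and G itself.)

8

G has 36 subgroups. Checking conjugation-invariance by order — order 1: 1/1 normal; order 2: 1/17 normal; order 4: 1/9 normal; order 8: 1/5 normal; order 16: 3/3 normal; order 32: 1/1 normal.
Total normal subgroups: 8.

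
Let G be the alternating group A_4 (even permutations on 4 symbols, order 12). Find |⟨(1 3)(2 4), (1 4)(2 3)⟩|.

|⟨(1 3)(2 4)⟩| = 2 and |⟨(1 4)(2 3)⟩| = 2, so |H| is a multiple of lcm(2, 2) = 2 and divides |G| = 12.
Closing under the operation: H = {e, (1 2)(3 4), (1 3)(2 4), (1 4)(2 3)}, so |H| = 4.

4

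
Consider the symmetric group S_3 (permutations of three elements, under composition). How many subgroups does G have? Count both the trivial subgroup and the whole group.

|G| = 6, so by Lagrange every subgroup order divides 6. Divisors: 1, 2, 3, 6.
Subgroups by order — order 1: 1; order 2: 3; order 3: 1; order 6: 1.
Total: 1 + 3 + 1 + 1 = 6.

6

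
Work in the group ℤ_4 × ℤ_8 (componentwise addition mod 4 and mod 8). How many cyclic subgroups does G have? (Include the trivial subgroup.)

14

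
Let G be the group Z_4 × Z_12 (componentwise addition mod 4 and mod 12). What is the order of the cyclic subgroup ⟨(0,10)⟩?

6

The order of (0,10) in Z_4 × Z_12 is lcm(ord(0) in Z_4, ord(10) in Z_12).
ord(0) = 1 and ord(10) = 6, so |⟨(0,10)⟩| = lcm(1, 6) = 6.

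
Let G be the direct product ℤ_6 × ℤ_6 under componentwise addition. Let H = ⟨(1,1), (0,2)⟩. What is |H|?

18

|⟨(1,1)⟩| = 6 and |⟨(0,2)⟩| = 3, so |H| is a multiple of lcm(6, 3) = 6 and divides |G| = 36.
Closing under the operation: H = {(0,0), (0,2), (0,4), (1,1), (1,3), (1,5), (2,0), (2,2), (2,4), (3,1), (3,3), (3,5), (4,0), (4,2), (4,4), (5,1), (5,3), (5,5)}, so |H| = 18.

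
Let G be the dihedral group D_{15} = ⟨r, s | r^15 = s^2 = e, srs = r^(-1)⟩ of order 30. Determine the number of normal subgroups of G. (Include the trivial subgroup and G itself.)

G has 28 subgroups. Checking conjugation-invariance by order — order 1: 1/1 normal; order 2: 0/15 normal; order 3: 1/1 normal; order 5: 1/1 normal; order 6: 0/5 normal; order 10: 0/3 normal; order 15: 1/1 normal; order 30: 1/1 normal.
Total normal subgroups: 5.

5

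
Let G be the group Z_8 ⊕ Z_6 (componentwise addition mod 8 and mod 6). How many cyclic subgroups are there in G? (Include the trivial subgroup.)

Each element a generates a cyclic subgroup ⟨a⟩; distinct elements may generate the same one (a cyclic group of order d has φ(d) generators).
Cyclic subgroups by order — order 1: 1; order 2: 3; order 3: 1; order 4: 2; order 6: 3; order 8: 2; order 12: 2; order 24: 2.
Total: 16.

16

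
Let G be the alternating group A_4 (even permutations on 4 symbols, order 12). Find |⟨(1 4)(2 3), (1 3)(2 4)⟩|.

4

|⟨(1 4)(2 3)⟩| = 2 and |⟨(1 3)(2 4)⟩| = 2, so |H| is a multiple of lcm(2, 2) = 2 and divides |G| = 12.
Closing under the operation: H = {e, (1 2)(3 4), (1 3)(2 4), (1 4)(2 3)}, so |H| = 4.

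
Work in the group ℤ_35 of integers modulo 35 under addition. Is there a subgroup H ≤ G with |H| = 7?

7 | 35. A subgroup of order 7 is {0, 5, 10, 15, 20, 25, 30}.

Yes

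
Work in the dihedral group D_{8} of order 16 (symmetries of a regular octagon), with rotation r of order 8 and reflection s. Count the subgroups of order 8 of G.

3

|G| = 16 and 8 | 16, so subgroups of order 8 are possible by Lagrange.
The subgroups of order 8 are: {e, r, r^2, r^3, r^4, r^5, r^6, r^7}; {e, r^2, r^4, r^6, s, r^2s, r^4s, r^6s}; {e, r^2, r^4, r^6, rs, r^3s, r^5s, r^7s}.
So G has 3 subgroups of order 8.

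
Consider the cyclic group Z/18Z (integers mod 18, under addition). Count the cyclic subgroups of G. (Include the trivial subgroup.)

6

Group the elements of G by the cyclic subgroup they generate; each cyclic subgroup of order d accounts for φ(d) elements.
Cyclic subgroups by order — order 1: 1; order 2: 1; order 3: 1; order 6: 1; order 9: 1; order 18: 1.
Total: 6.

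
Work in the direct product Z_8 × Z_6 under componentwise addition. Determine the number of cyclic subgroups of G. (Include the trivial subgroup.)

16

Group the elements of G by the cyclic subgroup they generate; each cyclic subgroup of order d accounts for φ(d) elements.
Cyclic subgroups by order — order 1: 1; order 2: 3; order 3: 1; order 4: 2; order 6: 3; order 8: 2; order 12: 2; order 24: 2.
Total: 16.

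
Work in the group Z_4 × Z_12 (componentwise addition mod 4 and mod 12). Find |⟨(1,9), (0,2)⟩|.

|⟨(1,9)⟩| = 4 and |⟨(0,2)⟩| = 6, so |H| is a multiple of lcm(4, 6) = 12 and divides |G| = 48.
Closing under the operation: H = {(0,0), (0,2), (0,4), (0,6), (0,8), (0,10), (1,1), (1,3), (1,5), (1,7), (1,9), (1,11), (2,0), (2,2), (2,4), (2,6), (2,8), (2,10), (3,1), (3,3), (3,5), (3,7), (3,9), (3,11)}, so |H| = 24.

24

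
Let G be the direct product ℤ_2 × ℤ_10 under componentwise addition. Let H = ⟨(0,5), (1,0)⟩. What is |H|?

4

|⟨(0,5)⟩| = 2 and |⟨(1,0)⟩| = 2, so |H| is a multiple of lcm(2, 2) = 2 and divides |G| = 20.
Closing under the operation: H = {(0,0), (0,5), (1,0), (1,5)}, so |H| = 4.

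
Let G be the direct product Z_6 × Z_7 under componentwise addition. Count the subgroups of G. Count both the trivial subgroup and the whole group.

8

|G| = 42, so by Lagrange every subgroup order divides 42. Divisors: 1, 2, 3, 6, 7, 14, 21, 42.
Subgroups by order — order 1: 1; order 2: 1; order 3: 1; order 6: 1; order 7: 1; order 14: 1; order 21: 1; order 42: 1.
Total: 1 + 1 + 1 + 1 + 1 + 1 + 1 + 1 = 8.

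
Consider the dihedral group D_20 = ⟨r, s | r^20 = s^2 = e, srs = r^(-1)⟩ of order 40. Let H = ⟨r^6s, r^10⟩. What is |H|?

4

|⟨r^6s⟩| = 2 and |⟨r^10⟩| = 2, so |H| is a multiple of lcm(2, 2) = 2 and divides |G| = 40.
Closing under the operation: H = {e, r^10, r^6s, r^16s}, so |H| = 4.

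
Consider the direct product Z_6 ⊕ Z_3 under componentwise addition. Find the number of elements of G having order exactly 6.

8

An element (a,b) has order lcm(ord(a), ord(b)); count pairs with lcm equal to 6.
Enumerating gives 8 such elements.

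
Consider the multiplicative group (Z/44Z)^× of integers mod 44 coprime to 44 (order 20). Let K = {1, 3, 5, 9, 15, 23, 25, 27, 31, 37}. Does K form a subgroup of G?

Yes

|K| = 10 divides |G| = 20, consistent with Lagrange.
K contains the identity, every element's inverse is in K, and K is closed under ·: it is a subgroup.
In fact K = ⟨3⟩.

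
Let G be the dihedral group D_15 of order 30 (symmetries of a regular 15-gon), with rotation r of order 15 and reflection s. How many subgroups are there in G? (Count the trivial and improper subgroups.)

|G| = 30, so by Lagrange every subgroup order divides 30. Divisors: 1, 2, 3, 5, 6, 10, 15, 30.
Subgroups by order — order 1: 1; order 2: 15; order 3: 1; order 5: 1; order 6: 5; order 10: 3; order 15: 1; order 30: 1.
Total: 1 + 15 + 1 + 1 + 5 + 3 + 1 + 1 = 28.

28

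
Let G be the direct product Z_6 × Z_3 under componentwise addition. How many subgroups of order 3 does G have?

4

|G| = 18 and 3 | 18, so subgroups of order 3 are possible by Lagrange.
The subgroups of order 3 are: {(0,0), (0,1), (0,2)}; {(0,0), (2,0), (4,0)}; {(0,0), (2,1), (4,2)}; {(0,0), (2,2), (4,1)}.
So G has 4 subgroups of order 3.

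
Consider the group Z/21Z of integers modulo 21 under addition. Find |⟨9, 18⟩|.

7

|⟨9⟩| = 7 and |⟨18⟩| = 7, so |H| is a multiple of lcm(7, 7) = 7 and divides |G| = 21.
Closing under the operation: H = {0, 3, 6, 9, 12, 15, 18}, so |H| = 7.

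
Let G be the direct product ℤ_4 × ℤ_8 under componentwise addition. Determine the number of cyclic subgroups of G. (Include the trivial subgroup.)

Group the elements of G by the cyclic subgroup they generate; each cyclic subgroup of order d accounts for φ(d) elements.
Cyclic subgroups by order — order 1: 1; order 2: 3; order 4: 6; order 8: 4.
Total: 14.

14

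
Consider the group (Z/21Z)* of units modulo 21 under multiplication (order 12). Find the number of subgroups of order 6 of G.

|G| = 12 and 6 | 12, so subgroups of order 6 are possible by Lagrange.
The subgroups of order 6 are: {1, 4, 10, 13, 16, 19}; {1, 2, 4, 8, 11, 16}; {1, 4, 5, 16, 17, 20}.
So G has 3 subgroups of order 6.

3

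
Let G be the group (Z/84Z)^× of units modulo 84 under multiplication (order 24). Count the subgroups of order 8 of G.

|G| = 24 and 8 | 24, so subgroups of order 8 are possible by Lagrange.
The subgroups of order 8 are: {1, 13, 29, 41, 43, 55, 71, 83}.
So G has 1 subgroup of order 8.

1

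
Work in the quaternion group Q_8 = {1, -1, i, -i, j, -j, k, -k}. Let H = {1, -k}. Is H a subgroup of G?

-k ∈ H but its inverse k ∉ H, so H is not a subgroup.

No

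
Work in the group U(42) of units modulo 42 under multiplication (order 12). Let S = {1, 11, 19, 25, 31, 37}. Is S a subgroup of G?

11 ∈ S but its inverse 23 ∉ S, so S is not a subgroup.

No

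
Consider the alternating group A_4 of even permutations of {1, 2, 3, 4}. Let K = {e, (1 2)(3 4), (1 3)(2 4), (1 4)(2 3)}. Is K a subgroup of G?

Yes

|K| = 4 divides |G| = 12, consistent with Lagrange.
K contains the identity, every element's inverse is in K, and K is closed under ∘: it is a subgroup.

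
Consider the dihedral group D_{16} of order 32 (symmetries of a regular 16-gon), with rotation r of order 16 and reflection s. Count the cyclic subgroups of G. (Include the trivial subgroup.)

Each element a generates a cyclic subgroup ⟨a⟩; distinct elements may generate the same one (a cyclic group of order d has φ(d) generators).
Cyclic subgroups by order — order 1: 1; order 2: 17; order 4: 1; order 8: 1; order 16: 1.
Total: 21.

21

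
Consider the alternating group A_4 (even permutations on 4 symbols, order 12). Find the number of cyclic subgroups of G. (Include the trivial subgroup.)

Each element a generates a cyclic subgroup ⟨a⟩; distinct elements may generate the same one (a cyclic group of order d has φ(d) generators).
Cyclic subgroups by order — order 1: 1; order 2: 3; order 3: 4.
Total: 8.

8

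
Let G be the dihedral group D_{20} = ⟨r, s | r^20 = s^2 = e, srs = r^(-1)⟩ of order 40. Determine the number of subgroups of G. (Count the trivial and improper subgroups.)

48

|G| = 40, so by Lagrange every subgroup order divides 40. Divisors: 1, 2, 4, 5, 8, 10, 20, 40.
Subgroups by order — order 1: 1; order 2: 21; order 4: 11; order 5: 1; order 8: 5; order 10: 5; order 20: 3; order 40: 1.
Total: 1 + 21 + 11 + 1 + 5 + 5 + 3 + 1 = 48.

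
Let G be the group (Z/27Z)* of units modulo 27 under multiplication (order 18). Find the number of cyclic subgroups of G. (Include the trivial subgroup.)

6

Group the elements of G by the cyclic subgroup they generate; each cyclic subgroup of order d accounts for φ(d) elements.
Cyclic subgroups by order — order 1: 1; order 2: 1; order 3: 1; order 6: 1; order 9: 1; order 18: 1.
Total: 6.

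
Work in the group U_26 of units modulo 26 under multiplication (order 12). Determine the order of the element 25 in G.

2

Compute successive powers of 25 mod 26: 25, 1; 25^2 ≡ 1 (mod 26).
So |⟨25⟩| = 2.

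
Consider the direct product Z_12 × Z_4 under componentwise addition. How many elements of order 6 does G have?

6

An element (a,b) has order lcm(ord(a), ord(b)); count pairs with lcm equal to 6.
Enumerating gives 6 such elements.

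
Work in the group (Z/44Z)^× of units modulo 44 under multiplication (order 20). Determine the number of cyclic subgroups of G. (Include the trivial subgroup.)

A cyclic subgroup of order d is generated by each of its φ(d) elements of order d, so the cyclic subgroups of order d number (#elements of order d)/φ(d).
Cyclic subgroups by order — order 1: 1; order 2: 3; order 5: 1; order 10: 3.
Total: 8.

8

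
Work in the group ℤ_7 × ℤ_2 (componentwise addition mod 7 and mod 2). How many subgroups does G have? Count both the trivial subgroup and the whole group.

|G| = 14, so by Lagrange every subgroup order divides 14. Divisors: 1, 2, 7, 14.
Subgroups by order — order 1: 1; order 2: 1; order 7: 1; order 14: 1.
Total: 1 + 1 + 1 + 1 = 4.

4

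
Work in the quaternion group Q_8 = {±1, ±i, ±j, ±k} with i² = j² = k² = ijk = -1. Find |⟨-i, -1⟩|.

4

|⟨-i⟩| = 4 and |⟨-1⟩| = 2, so |H| is a multiple of lcm(4, 2) = 4 and divides |G| = 8.
Closing under the operation: H = {1, -1, i, -i}, so |H| = 4.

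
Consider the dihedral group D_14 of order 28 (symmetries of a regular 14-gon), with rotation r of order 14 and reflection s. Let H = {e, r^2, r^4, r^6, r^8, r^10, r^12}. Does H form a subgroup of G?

Yes

|H| = 7 divides |G| = 28, consistent with Lagrange.
H contains the identity, every element's inverse is in H, and H is closed under ·: it is a subgroup.
In fact H = ⟨r^4⟩.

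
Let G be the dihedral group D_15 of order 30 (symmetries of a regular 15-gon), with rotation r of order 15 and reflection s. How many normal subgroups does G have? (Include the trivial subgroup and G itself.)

5

G has 28 subgroups. Checking conjugation-invariance by order — order 1: 1/1 normal; order 2: 0/15 normal; order 3: 1/1 normal; order 5: 1/1 normal; order 6: 0/5 normal; order 10: 0/3 normal; order 15: 1/1 normal; order 30: 1/1 normal.
Total normal subgroups: 5.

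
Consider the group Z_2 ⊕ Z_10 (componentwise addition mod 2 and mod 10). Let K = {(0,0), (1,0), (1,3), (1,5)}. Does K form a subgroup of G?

No

(1,3) ∈ K but its inverse (1,7) ∉ K, so K is not a subgroup.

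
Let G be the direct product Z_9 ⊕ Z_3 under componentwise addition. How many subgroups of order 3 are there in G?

4

|G| = 27 and 3 | 27, so subgroups of order 3 are possible by Lagrange.
The subgroups of order 3 are: {(0,0), (0,1), (0,2)}; {(0,0), (3,0), (6,0)}; {(0,0), (3,1), (6,2)}; {(0,0), (3,2), (6,1)}.
So G has 4 subgroups of order 3.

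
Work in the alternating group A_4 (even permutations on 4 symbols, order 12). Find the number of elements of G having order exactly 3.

8

The elements of order 3 are: (2 3 4), (2 4 3), (1 2 3), (1 2 4), (1 3 2), (1 3 4), (1 4 2), (1 4 3).
That's 8.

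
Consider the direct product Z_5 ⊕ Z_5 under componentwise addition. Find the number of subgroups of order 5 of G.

|G| = 25 and 5 | 25, so subgroups of order 5 are possible by Lagrange.
The subgroups of order 5 are: {(0,0), (0,1), (0,2), (0,3), (0,4)}; {(0,0), (1,0), (2,0), (3,0), (4,0)}; {(0,0), (1,1), (2,2), (3,3), (4,4)}; {(0,0), (1,2), (2,4), (3,1), (4,3)}; … (6 in all).
So G has 6 subgroups of order 5.

6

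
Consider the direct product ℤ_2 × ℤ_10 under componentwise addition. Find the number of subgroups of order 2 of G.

|G| = 20 and 2 | 20, so subgroups of order 2 are possible by Lagrange.
The subgroups of order 2 are: {(0,0), (0,5)}; {(0,0), (1,0)}; {(0,0), (1,5)}.
So G has 3 subgroups of order 2.

3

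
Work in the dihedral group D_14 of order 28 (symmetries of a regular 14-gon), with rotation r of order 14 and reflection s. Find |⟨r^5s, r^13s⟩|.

14

|⟨r^5s⟩| = 2 and |⟨r^13s⟩| = 2, so |H| is a multiple of lcm(2, 2) = 2 and divides |G| = 28.
Closing under the operation: H = {e, r^2, r^4, r^6, r^8, r^10, r^12, rs, r^3s, r^5s, r^7s, r^9s, r^11s, r^13s}, so |H| = 14.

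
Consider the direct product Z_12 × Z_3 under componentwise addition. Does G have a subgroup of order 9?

Yes

9 | 36. A subgroup of order 9 is {(0,0), (0,1), (0,2), (4,0), (4,1), (4,2), (8,0), (8,1), (8,2)}.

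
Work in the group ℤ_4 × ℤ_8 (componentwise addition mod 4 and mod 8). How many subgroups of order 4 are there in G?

|G| = 32 and 4 | 32, so subgroups of order 4 are possible by Lagrange.
The subgroups of order 4 are: {(0,0), (0,2), (0,4), (0,6)}; {(0,0), (0,4), (2,0), (2,4)}; {(0,0), (0,4), (2,2), (2,6)}; {(0,0), (1,0), (2,0), (3,0)}; … (7 in all).
So G has 7 subgroups of order 4.

7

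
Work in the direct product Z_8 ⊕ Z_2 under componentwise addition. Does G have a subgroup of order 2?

2 | 16. A subgroup of order 2 is {(0,0), (0,1)}.

Yes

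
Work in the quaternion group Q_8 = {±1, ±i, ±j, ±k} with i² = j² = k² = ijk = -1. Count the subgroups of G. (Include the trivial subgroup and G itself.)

|G| = 8, so by Lagrange every subgroup order divides 8. Divisors: 1, 2, 4, 8.
Subgroups by order — order 1: 1; order 2: 1; order 4: 3; order 8: 1.
Total: 1 + 1 + 3 + 1 = 6.

6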